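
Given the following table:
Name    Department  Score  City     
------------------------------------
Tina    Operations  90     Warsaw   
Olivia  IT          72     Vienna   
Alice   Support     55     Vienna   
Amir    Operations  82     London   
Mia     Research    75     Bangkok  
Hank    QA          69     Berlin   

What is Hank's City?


Row 6: Hank
City = Berlin

ANSWER: Berlin


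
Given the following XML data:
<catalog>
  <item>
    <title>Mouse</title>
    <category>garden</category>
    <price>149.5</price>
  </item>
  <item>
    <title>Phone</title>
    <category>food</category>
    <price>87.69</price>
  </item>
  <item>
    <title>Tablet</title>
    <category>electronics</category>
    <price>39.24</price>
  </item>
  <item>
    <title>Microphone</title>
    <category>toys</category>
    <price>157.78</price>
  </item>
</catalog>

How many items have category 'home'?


Scanning <item> elements for <category>home</category>:
Count: 0

ANSWER: 0


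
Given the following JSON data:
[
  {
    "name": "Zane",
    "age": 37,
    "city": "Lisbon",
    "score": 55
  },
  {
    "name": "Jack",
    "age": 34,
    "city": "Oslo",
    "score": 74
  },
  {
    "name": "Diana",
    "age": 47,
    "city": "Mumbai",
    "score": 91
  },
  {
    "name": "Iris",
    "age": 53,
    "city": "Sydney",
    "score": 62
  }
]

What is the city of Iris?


Looking up record where name = Iris
Record index: 3
Field 'city' = Sydney

ANSWER: Sydney


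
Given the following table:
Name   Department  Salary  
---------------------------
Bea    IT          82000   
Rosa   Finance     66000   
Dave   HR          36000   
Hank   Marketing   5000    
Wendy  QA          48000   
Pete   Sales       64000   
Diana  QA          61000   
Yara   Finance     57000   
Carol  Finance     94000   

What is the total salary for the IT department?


IT department members:
  Bea: 82000
Total = 82000 = 82000

ANSWER: 82000


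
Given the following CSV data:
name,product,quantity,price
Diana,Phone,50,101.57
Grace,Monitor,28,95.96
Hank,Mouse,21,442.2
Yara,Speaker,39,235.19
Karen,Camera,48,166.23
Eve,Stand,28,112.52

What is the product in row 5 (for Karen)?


Row 5: Karen
Column 'product' = Camera

ANSWER: Camera


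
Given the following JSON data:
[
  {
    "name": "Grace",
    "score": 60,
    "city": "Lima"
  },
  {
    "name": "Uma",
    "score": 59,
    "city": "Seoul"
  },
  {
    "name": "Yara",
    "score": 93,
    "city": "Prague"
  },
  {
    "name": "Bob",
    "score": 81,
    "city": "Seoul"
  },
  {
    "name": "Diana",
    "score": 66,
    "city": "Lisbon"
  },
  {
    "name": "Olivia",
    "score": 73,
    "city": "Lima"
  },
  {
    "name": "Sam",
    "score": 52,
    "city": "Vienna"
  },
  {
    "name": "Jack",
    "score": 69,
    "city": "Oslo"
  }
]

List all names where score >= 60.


Filtering records where score >= 60:
  Grace (score=60) -> YES
  Uma (score=59) -> no
  Yara (score=93) -> YES
  Bob (score=81) -> YES
  Diana (score=66) -> YES
  Olivia (score=73) -> YES
  Sam (score=52) -> no
  Jack (score=69) -> YES


ANSWER: Grace, Yara, Bob, Diana, Olivia, Jack


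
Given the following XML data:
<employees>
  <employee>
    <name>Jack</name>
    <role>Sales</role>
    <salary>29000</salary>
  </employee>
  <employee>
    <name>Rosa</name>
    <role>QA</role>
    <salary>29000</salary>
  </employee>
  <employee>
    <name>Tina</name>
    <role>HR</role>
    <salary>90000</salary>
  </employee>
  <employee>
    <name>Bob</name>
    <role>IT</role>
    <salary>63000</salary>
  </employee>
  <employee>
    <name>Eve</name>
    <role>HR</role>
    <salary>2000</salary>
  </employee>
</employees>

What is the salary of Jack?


Searching for <employee> with <name>Jack</name>
Found at position 1
<salary>29000</salary>

ANSWER: 29000


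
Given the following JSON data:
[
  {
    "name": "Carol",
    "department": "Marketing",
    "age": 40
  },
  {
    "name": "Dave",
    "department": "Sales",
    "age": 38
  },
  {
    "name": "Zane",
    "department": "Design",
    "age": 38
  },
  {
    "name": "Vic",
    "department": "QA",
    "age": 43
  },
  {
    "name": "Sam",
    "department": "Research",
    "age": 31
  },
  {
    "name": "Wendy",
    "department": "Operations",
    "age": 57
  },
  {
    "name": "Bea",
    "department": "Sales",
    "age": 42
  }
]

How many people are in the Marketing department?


Scanning records for department = Marketing
  Record 0: Carol
Count: 1

ANSWER: 1


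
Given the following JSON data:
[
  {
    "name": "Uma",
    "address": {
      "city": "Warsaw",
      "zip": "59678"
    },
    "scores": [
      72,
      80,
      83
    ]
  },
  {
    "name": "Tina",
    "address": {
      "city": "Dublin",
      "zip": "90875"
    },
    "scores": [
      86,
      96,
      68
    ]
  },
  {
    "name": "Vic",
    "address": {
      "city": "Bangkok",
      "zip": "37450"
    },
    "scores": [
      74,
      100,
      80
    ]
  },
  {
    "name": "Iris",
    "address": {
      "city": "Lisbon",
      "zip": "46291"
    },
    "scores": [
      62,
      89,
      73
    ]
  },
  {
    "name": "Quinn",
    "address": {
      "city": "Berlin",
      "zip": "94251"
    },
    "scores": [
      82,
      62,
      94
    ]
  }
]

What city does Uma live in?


Path: records[0].address.city
Value: Warsaw

ANSWER: Warsaw


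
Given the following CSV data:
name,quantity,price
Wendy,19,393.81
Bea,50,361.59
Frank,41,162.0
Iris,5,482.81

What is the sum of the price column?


Values in 'price' column:
  Row 1: 393.81
  Row 2: 361.59
  Row 3: 162.0
  Row 4: 482.81
Sum = 393.81 + 361.59 + 162.0 + 482.81 = 1400.21

ANSWER: 1400.21


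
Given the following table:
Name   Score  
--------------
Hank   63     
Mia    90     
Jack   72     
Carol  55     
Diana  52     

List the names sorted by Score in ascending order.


Sorting by Score (ascending):
  Diana: 52
  Carol: 55
  Hank: 63
  Jack: 72
  Mia: 90


ANSWER: Diana, Carol, Hank, Jack, Mia


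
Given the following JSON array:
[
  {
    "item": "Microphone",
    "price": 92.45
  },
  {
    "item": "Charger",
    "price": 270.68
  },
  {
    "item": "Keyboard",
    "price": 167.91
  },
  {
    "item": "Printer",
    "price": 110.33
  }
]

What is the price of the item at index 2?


Array index 2 -> Keyboard
price = 167.91

ANSWER: 167.91


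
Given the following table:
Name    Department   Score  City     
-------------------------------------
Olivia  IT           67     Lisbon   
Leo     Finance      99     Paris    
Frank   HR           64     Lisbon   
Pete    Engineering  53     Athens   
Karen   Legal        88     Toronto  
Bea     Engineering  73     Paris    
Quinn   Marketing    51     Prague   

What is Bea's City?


Row 6: Bea
City = Paris

ANSWER: Paris


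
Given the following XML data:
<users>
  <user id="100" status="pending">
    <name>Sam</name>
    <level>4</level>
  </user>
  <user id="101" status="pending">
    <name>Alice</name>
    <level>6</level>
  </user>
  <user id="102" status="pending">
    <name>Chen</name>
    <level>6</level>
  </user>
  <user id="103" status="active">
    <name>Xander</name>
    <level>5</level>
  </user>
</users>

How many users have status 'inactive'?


Counting users with status='inactive':
Count: 0

ANSWER: 0


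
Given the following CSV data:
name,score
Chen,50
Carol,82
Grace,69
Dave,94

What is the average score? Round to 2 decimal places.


Scores: 50, 82, 69, 94
Sum = 295
Count = 4
Average = 295 / 4 = 73.75

ANSWER: 73.75


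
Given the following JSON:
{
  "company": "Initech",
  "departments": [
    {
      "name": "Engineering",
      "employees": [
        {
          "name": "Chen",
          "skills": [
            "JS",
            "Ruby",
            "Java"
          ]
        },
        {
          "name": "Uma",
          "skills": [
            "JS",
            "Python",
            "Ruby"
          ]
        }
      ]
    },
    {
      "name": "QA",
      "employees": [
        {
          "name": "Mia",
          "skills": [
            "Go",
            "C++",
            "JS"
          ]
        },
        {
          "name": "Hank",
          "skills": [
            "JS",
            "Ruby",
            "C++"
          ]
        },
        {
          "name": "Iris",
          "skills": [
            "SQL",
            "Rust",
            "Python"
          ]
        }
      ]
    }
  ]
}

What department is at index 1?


Path: departments[1].name
Value: QA

ANSWER: QA


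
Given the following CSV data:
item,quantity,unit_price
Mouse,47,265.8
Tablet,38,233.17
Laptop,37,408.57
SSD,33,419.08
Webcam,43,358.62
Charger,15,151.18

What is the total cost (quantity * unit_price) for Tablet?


Row: Tablet
quantity = 38
unit_price = 233.17
total = 38 * 233.17 = 8860.46

ANSWER: 8860.46


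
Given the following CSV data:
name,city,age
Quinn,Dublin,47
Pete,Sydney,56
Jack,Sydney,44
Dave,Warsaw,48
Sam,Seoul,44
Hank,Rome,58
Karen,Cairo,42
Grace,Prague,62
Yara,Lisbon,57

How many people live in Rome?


Scanning city column for 'Rome':
  Row 6: Hank -> MATCH
Total matches: 1

ANSWER: 1


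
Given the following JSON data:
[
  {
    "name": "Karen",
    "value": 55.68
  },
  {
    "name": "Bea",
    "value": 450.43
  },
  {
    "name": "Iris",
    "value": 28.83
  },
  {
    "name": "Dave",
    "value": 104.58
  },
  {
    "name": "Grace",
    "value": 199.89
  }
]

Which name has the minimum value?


Comparing values:
  Karen: 55.68
  Bea: 450.43
  Iris: 28.83
  Dave: 104.58
  Grace: 199.89
Minimum: Iris (28.83)

ANSWER: Iris


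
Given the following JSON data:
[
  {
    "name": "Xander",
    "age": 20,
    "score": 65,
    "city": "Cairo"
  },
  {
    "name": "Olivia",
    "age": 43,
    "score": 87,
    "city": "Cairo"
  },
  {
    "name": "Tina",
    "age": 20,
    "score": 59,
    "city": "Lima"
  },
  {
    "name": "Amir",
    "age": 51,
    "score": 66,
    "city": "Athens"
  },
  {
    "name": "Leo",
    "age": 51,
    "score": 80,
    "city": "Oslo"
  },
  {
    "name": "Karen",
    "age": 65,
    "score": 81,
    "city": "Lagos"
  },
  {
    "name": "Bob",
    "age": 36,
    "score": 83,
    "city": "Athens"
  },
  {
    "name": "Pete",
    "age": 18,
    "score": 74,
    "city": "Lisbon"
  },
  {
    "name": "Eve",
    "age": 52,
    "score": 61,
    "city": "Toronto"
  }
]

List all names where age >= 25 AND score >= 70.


Checking both conditions:
  Xander (age=20, score=65) -> no
  Olivia (age=43, score=87) -> YES
  Tina (age=20, score=59) -> no
  Amir (age=51, score=66) -> no
  Leo (age=51, score=80) -> YES
  Karen (age=65, score=81) -> YES
  Bob (age=36, score=83) -> YES
  Pete (age=18, score=74) -> no
  Eve (age=52, score=61) -> no


ANSWER: Olivia, Leo, Karen, Bob


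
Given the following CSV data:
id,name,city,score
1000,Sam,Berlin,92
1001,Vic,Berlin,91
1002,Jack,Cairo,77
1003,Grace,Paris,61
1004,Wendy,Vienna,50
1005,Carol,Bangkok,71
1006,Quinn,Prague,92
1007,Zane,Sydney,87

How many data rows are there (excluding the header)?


Counting rows (excluding header):
Header: id,name,city,score
Data rows: 8

ANSWER: 8


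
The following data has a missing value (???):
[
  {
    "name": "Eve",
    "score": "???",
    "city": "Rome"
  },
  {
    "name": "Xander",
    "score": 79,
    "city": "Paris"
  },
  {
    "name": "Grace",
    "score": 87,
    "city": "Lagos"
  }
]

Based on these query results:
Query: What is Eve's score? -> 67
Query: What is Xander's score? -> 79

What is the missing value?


The missing value is Eve's score
From query: Eve's score = 67

ANSWER: 67


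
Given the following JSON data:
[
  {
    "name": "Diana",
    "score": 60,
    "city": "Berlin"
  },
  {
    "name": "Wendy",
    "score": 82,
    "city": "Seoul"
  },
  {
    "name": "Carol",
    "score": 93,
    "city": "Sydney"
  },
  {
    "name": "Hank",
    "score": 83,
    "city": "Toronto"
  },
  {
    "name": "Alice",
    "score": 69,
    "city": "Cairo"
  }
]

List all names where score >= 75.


Filtering records where score >= 75:
  Diana (score=60) -> no
  Wendy (score=82) -> YES
  Carol (score=93) -> YES
  Hank (score=83) -> YES
  Alice (score=69) -> no


ANSWER: Wendy, Carol, Hank


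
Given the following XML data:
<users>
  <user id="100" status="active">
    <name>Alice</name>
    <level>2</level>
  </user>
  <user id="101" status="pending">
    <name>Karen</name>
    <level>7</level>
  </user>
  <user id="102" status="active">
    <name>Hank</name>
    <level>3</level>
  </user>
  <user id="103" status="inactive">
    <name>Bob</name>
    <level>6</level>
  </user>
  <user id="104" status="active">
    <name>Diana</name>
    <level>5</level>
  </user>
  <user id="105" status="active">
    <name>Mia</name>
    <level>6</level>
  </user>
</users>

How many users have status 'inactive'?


Counting users with status='inactive':
  Bob (id=103) -> MATCH
Count: 1

ANSWER: 1


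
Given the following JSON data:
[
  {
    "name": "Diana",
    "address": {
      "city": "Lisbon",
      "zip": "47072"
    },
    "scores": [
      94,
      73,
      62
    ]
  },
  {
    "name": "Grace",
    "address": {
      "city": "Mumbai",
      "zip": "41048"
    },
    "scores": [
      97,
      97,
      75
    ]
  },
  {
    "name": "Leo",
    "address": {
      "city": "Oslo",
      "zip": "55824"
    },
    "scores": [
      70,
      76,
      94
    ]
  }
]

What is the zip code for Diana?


Path: records[0].address.zip
Value: 47072

ANSWER: 47072


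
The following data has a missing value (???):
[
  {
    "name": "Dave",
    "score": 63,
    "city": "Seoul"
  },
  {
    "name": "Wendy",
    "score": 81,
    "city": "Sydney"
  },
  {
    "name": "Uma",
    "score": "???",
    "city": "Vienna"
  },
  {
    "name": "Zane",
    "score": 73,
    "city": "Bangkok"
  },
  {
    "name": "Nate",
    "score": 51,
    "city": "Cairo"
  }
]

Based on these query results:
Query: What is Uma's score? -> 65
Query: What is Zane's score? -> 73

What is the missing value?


The missing value is Uma's score
From query: Uma's score = 65

ANSWER: 65


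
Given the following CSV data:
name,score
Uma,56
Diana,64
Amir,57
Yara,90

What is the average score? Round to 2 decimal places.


Scores: 56, 64, 57, 90
Sum = 267
Count = 4
Average = 267 / 4 = 66.75

ANSWER: 66.75


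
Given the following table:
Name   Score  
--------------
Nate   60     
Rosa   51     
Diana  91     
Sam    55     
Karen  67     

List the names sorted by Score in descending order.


Sorting by Score (descending):
  Diana: 91
  Karen: 67
  Nate: 60
  Sam: 55
  Rosa: 51


ANSWER: Diana, Karen, Nate, Sam, Rosa


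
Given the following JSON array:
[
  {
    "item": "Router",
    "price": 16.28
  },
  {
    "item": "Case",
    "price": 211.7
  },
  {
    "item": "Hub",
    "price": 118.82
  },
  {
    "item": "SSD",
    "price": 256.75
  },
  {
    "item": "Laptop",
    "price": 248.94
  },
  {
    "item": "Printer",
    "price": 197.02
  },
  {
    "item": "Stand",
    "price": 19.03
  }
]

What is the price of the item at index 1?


Array index 1 -> Case
price = 211.7

ANSWER: 211.7


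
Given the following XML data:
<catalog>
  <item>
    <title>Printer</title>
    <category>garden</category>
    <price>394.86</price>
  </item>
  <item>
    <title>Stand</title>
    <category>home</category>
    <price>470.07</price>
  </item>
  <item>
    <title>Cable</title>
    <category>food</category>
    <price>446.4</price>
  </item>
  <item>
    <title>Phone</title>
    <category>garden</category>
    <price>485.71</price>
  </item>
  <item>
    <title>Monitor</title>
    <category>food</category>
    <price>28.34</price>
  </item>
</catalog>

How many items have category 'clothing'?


Scanning <item> elements for <category>clothing</category>:
Count: 0

ANSWER: 0


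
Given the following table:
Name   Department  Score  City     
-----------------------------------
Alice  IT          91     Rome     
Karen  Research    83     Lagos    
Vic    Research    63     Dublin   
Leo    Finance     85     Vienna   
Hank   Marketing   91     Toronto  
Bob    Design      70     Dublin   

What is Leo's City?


Row 4: Leo
City = Vienna

ANSWER: Vienna


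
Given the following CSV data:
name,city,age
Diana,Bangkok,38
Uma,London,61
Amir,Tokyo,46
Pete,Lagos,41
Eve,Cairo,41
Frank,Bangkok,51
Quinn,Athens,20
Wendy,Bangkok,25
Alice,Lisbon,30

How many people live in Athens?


Scanning city column for 'Athens':
  Row 7: Quinn -> MATCH
Total matches: 1

ANSWER: 1


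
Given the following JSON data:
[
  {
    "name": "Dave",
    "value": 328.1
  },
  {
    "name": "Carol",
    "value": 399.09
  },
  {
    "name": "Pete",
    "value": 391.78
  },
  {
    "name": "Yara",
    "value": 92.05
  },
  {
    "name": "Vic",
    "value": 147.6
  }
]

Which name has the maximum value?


Comparing values:
  Dave: 328.1
  Carol: 399.09
  Pete: 391.78
  Yara: 92.05
  Vic: 147.6
Maximum: Carol (399.09)

ANSWER: Carol


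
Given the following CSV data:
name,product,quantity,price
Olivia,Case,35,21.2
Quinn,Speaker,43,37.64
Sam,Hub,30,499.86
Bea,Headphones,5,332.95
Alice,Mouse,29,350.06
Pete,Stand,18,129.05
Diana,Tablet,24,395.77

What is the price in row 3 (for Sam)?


Row 3: Sam
Column 'price' = 499.86

ANSWER: 499.86


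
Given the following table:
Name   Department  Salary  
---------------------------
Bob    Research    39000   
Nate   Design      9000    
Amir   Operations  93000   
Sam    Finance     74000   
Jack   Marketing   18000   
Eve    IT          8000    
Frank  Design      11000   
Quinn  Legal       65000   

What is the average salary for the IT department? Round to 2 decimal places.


IT department members:
  Eve: 8000
Sum = 8000
Count = 1
Average = 8000 / 1 = 8000.00

ANSWER: 8000.00


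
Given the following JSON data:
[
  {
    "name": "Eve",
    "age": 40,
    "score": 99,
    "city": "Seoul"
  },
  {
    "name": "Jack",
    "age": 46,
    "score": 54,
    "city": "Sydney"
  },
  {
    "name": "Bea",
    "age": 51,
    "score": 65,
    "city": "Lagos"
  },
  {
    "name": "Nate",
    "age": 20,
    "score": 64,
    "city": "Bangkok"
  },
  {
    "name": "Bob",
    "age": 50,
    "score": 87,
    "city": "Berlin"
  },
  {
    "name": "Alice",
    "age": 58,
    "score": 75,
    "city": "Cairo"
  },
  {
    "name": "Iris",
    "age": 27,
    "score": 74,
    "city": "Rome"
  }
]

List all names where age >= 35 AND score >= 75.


Checking both conditions:
  Eve (age=40, score=99) -> YES
  Jack (age=46, score=54) -> no
  Bea (age=51, score=65) -> no
  Nate (age=20, score=64) -> no
  Bob (age=50, score=87) -> YES
  Alice (age=58, score=75) -> YES
  Iris (age=27, score=74) -> no


ANSWER: Eve, Bob, Alice


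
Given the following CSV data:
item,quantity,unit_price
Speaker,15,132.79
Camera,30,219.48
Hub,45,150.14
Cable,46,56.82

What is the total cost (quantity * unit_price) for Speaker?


Row: Speaker
quantity = 15
unit_price = 132.79
total = 15 * 132.79 = 1991.85

ANSWER: 1991.85


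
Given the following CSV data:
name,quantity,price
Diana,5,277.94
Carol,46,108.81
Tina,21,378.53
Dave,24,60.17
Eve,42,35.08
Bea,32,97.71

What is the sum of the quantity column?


Values in 'quantity' column:
  Row 1: 5
  Row 2: 46
  Row 3: 21
  Row 4: 24
  Row 5: 42
  Row 6: 32
Sum = 5 + 46 + 21 + 24 + 42 + 32 = 170

ANSWER: 170


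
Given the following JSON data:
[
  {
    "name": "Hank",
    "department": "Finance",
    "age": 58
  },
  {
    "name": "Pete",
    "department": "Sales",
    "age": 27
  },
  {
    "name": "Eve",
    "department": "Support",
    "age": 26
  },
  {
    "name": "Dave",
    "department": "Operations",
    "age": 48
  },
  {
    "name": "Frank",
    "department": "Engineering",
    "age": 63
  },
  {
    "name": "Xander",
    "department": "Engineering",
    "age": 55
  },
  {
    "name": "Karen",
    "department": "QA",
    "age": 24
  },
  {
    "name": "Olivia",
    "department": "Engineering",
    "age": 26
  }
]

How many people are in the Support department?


Scanning records for department = Support
  Record 2: Eve
Count: 1

ANSWER: 1


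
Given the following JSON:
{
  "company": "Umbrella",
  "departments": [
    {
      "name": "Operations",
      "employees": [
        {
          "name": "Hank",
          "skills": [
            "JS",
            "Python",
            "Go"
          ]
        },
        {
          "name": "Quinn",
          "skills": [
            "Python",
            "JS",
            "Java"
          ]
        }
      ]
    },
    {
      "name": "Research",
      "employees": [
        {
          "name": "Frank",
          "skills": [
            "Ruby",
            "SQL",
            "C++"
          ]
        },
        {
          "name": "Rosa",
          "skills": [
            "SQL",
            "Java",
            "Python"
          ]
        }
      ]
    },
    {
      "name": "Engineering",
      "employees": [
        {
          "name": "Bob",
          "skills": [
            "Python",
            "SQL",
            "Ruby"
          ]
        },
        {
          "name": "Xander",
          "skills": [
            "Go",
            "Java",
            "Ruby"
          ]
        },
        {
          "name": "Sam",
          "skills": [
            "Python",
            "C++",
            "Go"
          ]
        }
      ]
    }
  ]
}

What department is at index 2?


Path: departments[2].name
Value: Engineering

ANSWER: Engineering


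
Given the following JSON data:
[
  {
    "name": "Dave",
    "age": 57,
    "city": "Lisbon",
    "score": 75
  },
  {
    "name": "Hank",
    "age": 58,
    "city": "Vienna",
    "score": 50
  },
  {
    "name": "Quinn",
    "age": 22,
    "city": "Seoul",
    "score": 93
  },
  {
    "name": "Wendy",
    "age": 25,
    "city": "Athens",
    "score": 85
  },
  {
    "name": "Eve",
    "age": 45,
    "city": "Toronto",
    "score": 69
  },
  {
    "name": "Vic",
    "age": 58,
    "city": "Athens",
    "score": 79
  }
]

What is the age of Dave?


Looking up record where name = Dave
Record index: 0
Field 'age' = 57

ANSWER: 57


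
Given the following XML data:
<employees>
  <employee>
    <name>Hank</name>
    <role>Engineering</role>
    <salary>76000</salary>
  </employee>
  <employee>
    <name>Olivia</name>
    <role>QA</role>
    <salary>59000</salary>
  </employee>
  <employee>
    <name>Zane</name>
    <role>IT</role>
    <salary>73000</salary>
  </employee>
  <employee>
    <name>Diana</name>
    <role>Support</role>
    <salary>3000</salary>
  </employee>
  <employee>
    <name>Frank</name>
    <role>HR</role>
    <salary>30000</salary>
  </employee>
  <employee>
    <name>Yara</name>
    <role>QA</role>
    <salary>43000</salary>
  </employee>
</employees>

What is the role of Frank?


Searching for <employee> with <name>Frank</name>
Found at position 5
<role>HR</role>

ANSWER: HR


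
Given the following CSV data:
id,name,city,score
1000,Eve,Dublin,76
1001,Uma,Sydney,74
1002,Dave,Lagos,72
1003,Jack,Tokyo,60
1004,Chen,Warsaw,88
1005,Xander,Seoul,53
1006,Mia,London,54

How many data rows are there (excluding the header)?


Counting rows (excluding header):
Header: id,name,city,score
Data rows: 7

ANSWER: 7


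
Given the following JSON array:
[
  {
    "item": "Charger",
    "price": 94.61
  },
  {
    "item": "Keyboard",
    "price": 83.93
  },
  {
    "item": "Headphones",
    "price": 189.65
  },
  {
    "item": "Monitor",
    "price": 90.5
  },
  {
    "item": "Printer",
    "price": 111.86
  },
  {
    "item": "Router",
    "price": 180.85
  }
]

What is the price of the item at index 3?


Array index 3 -> Monitor
price = 90.5

ANSWER: 90.5


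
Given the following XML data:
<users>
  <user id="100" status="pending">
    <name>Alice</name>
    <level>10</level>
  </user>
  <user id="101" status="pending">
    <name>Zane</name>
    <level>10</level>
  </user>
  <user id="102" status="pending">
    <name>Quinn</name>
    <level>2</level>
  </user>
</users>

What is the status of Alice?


Finding user with name = Alice
user id="100" status="pending"

ANSWER: pending


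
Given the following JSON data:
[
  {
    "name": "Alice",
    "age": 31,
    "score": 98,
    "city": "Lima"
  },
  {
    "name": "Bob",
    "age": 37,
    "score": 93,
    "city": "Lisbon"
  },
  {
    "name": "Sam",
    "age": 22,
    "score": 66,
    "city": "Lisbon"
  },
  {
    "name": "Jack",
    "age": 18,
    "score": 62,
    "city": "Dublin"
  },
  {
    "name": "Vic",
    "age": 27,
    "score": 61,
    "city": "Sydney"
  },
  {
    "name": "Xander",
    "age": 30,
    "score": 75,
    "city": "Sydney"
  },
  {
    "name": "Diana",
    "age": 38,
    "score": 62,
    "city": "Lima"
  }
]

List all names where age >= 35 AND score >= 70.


Checking both conditions:
  Alice (age=31, score=98) -> no
  Bob (age=37, score=93) -> YES
  Sam (age=22, score=66) -> no
  Jack (age=18, score=62) -> no
  Vic (age=27, score=61) -> no
  Xander (age=30, score=75) -> no
  Diana (age=38, score=62) -> no


ANSWER: Bob


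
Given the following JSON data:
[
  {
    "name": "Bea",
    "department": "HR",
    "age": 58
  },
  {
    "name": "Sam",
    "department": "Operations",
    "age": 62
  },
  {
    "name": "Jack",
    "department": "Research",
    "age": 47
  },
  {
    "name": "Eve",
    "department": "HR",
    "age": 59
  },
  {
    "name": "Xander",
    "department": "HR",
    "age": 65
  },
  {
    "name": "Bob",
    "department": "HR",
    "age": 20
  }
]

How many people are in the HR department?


Scanning records for department = HR
  Record 0: Bea
  Record 3: Eve
  Record 4: Xander
  Record 5: Bob
Count: 4

ANSWER: 4


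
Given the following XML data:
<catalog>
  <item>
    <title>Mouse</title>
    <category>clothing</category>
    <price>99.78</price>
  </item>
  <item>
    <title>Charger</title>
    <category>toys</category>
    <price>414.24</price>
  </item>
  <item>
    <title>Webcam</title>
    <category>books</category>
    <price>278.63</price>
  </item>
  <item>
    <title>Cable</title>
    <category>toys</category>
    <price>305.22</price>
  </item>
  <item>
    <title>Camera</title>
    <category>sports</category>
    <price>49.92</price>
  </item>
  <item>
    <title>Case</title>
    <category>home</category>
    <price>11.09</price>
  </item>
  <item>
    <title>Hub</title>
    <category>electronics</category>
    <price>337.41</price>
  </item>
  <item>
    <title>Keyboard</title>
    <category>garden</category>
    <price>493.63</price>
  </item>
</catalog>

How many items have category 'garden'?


Scanning <item> elements for <category>garden</category>:
  Item 8: Keyboard -> MATCH
Count: 1

ANSWER: 1


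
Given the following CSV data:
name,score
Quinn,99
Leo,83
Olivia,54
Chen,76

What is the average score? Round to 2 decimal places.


Scores: 99, 83, 54, 76
Sum = 312
Count = 4
Average = 312 / 4 = 78.00

ANSWER: 78.00


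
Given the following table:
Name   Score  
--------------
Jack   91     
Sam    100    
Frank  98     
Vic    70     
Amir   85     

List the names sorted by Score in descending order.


Sorting by Score (descending):
  Sam: 100
  Frank: 98
  Jack: 91
  Amir: 85
  Vic: 70


ANSWER: Sam, Frank, Jack, Amir, Vic


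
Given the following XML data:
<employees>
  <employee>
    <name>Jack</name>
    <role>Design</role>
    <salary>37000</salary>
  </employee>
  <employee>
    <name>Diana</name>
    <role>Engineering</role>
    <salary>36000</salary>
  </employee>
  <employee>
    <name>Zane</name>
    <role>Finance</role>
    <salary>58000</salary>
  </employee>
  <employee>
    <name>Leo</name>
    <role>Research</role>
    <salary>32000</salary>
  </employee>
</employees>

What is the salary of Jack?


Searching for <employee> with <name>Jack</name>
Found at position 1
<salary>37000</salary>

ANSWER: 37000


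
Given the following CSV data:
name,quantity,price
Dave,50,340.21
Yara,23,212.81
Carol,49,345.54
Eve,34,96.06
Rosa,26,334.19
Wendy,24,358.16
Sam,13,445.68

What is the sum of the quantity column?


Values in 'quantity' column:
  Row 1: 50
  Row 2: 23
  Row 3: 49
  Row 4: 34
  Row 5: 26
  Row 6: 24
  Row 7: 13
Sum = 50 + 23 + 49 + 34 + 26 + 24 + 13 = 219

ANSWER: 219


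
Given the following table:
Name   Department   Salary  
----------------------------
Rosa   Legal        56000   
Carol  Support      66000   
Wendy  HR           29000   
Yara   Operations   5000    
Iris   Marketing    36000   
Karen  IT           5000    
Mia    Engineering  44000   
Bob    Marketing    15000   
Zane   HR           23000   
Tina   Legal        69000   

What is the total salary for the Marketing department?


Marketing department members:
  Iris: 36000
  Bob: 15000
Total = 36000 + 15000 = 51000

ANSWER: 51000


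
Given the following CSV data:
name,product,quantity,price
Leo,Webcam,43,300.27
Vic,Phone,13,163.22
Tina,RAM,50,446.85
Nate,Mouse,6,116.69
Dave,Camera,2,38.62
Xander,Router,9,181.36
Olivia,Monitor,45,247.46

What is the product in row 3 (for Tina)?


Row 3: Tina
Column 'product' = RAM

ANSWER: RAM


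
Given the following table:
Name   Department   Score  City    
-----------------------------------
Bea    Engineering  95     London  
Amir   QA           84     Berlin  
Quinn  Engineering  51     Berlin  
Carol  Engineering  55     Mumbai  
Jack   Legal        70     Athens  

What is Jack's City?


Row 5: Jack
City = Athens

ANSWER: Athens


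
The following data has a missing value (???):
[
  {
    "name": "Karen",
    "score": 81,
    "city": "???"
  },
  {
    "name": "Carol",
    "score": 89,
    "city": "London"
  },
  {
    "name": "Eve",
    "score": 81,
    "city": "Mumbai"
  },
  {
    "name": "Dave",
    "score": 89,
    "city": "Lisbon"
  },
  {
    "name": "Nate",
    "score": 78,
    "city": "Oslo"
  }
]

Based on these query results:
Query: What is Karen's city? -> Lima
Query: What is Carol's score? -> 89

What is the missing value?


The missing value is Karen's city
From query: Karen's city = Lima

ANSWER: Lima


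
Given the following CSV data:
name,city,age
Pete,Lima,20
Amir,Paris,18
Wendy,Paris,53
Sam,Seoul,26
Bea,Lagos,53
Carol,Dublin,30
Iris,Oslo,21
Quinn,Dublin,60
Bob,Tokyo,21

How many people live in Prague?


Scanning city column for 'Prague':
Total matches: 0

ANSWER: 0


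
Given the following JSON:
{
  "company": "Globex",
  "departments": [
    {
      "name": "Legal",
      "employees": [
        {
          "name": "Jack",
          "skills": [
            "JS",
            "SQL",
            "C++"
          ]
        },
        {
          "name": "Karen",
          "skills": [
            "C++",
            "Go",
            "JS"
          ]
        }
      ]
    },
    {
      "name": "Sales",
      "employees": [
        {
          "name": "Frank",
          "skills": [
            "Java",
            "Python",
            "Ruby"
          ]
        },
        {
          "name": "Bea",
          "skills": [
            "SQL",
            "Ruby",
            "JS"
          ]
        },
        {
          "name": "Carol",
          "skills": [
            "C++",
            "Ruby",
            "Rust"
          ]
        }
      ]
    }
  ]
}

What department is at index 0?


Path: departments[0].name
Value: Legal

ANSWER: Legal


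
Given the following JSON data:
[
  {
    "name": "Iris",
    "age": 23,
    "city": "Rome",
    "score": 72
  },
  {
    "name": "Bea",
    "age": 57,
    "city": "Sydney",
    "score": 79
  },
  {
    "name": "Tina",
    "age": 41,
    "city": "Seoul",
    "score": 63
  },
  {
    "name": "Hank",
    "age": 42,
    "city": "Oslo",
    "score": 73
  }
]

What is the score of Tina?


Looking up record where name = Tina
Record index: 2
Field 'score' = 63

ANSWER: 63


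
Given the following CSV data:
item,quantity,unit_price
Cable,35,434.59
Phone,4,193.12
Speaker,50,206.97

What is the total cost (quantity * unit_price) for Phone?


Row: Phone
quantity = 4
unit_price = 193.12
total = 4 * 193.12 = 772.48

ANSWER: 772.48


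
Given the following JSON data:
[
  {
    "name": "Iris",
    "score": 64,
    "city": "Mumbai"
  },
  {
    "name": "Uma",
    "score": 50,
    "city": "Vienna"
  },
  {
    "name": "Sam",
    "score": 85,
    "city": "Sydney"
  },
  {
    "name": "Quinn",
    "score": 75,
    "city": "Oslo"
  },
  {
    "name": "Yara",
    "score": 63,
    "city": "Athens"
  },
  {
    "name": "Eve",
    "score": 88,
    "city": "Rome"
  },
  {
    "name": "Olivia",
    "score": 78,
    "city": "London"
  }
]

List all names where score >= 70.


Filtering records where score >= 70:
  Iris (score=64) -> no
  Uma (score=50) -> no
  Sam (score=85) -> YES
  Quinn (score=75) -> YES
  Yara (score=63) -> no
  Eve (score=88) -> YES
  Olivia (score=78) -> YES


ANSWER: Sam, Quinn, Eve, Olivia


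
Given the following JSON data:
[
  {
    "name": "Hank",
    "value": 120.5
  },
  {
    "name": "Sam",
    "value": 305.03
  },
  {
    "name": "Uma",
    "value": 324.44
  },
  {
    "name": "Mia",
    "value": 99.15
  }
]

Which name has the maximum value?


Comparing values:
  Hank: 120.5
  Sam: 305.03
  Uma: 324.44
  Mia: 99.15
Maximum: Uma (324.44)

ANSWER: Uma


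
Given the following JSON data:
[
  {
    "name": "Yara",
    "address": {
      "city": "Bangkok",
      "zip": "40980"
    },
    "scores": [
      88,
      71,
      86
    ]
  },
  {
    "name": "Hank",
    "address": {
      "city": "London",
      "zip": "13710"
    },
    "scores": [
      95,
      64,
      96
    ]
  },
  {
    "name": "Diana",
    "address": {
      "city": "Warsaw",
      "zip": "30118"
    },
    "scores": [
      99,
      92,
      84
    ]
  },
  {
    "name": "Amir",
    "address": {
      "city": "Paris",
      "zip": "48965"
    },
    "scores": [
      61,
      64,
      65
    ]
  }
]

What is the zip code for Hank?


Path: records[1].address.zip
Value: 13710

ANSWER: 13710


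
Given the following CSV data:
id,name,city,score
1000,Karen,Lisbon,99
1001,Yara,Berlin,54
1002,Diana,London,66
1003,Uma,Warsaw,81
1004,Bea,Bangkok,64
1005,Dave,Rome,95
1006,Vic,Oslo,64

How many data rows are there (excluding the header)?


Counting rows (excluding header):
Header: id,name,city,score
Data rows: 7

ANSWER: 7


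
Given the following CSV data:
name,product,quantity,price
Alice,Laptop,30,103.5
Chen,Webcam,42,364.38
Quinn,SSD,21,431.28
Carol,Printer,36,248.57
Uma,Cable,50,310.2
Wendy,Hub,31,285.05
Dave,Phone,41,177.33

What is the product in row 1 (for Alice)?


Row 1: Alice
Column 'product' = Laptop

ANSWER: Laptop


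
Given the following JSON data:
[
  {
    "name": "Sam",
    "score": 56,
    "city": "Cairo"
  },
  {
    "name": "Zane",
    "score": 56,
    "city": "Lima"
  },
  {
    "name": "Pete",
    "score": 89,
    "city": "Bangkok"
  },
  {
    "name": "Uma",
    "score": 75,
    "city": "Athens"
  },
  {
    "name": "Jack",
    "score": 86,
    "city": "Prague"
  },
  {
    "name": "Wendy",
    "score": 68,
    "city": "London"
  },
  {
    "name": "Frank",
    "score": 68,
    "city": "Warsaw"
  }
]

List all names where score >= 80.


Filtering records where score >= 80:
  Sam (score=56) -> no
  Zane (score=56) -> no
  Pete (score=89) -> YES
  Uma (score=75) -> no
  Jack (score=86) -> YES
  Wendy (score=68) -> no
  Frank (score=68) -> no


ANSWER: Pete, Jack


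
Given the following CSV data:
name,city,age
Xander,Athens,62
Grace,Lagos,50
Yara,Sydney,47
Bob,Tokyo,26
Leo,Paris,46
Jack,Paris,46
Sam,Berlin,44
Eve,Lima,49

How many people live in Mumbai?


Scanning city column for 'Mumbai':
Total matches: 0

ANSWER: 0


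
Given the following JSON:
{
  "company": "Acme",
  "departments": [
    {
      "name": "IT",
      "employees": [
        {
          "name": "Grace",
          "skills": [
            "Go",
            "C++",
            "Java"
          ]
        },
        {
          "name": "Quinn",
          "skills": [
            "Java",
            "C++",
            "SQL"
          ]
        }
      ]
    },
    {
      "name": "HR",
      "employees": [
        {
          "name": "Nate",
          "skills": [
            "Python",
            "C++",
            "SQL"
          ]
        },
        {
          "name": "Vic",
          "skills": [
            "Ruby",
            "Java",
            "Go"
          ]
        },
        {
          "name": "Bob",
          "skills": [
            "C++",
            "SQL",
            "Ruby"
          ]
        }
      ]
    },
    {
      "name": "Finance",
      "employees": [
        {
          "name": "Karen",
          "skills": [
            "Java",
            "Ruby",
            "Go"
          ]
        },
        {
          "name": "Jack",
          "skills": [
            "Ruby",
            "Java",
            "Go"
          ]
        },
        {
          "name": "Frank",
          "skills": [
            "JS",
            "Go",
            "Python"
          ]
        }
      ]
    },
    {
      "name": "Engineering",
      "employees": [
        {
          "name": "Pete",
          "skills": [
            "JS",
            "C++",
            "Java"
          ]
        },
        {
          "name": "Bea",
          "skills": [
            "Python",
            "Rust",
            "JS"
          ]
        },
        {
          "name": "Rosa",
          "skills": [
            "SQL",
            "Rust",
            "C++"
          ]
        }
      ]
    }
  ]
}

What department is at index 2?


Path: departments[2].name
Value: Finance

ANSWER: Finance


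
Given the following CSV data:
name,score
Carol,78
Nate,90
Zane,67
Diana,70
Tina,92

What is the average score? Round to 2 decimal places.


Scores: 78, 90, 67, 70, 92
Sum = 397
Count = 5
Average = 397 / 5 = 79.40

ANSWER: 79.40


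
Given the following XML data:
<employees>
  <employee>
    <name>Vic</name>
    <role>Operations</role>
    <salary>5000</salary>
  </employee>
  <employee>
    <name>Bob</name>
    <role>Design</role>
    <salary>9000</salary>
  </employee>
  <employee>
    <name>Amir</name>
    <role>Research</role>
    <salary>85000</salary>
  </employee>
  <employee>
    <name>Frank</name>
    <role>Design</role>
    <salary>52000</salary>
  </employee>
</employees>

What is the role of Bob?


Searching for <employee> with <name>Bob</name>
Found at position 2
<role>Design</role>

ANSWER: Design


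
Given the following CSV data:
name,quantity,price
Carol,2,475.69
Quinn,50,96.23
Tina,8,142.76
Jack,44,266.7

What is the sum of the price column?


Values in 'price' column:
  Row 1: 475.69
  Row 2: 96.23
  Row 3: 142.76
  Row 4: 266.7
Sum = 475.69 + 96.23 + 142.76 + 266.7 = 981.38

ANSWER: 981.38


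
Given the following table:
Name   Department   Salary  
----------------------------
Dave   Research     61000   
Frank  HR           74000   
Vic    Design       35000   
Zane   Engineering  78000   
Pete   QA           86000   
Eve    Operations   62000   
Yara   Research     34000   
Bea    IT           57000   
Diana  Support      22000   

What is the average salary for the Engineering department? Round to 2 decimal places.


Engineering department members:
  Zane: 78000
Sum = 78000
Count = 1
Average = 78000 / 1 = 78000.00

ANSWER: 78000.00


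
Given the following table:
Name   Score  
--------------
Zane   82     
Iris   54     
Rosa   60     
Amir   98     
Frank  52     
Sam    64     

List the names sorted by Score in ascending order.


Sorting by Score (ascending):
  Frank: 52
  Iris: 54
  Rosa: 60
  Sam: 64
  Zane: 82
  Amir: 98


ANSWER: Frank, Iris, Rosa, Sam, Zane, Amir


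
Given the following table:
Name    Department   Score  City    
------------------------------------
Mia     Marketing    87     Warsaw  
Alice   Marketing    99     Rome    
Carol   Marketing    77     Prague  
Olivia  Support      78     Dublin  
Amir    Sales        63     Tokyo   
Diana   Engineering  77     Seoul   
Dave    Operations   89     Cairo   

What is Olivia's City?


Row 4: Olivia
City = Dublin

ANSWER: Dublin


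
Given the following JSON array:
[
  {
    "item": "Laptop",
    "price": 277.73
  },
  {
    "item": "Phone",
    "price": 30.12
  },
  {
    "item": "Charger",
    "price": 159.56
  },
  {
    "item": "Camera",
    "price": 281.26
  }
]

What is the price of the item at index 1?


Array index 1 -> Phone
price = 30.12

ANSWER: 30.12
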